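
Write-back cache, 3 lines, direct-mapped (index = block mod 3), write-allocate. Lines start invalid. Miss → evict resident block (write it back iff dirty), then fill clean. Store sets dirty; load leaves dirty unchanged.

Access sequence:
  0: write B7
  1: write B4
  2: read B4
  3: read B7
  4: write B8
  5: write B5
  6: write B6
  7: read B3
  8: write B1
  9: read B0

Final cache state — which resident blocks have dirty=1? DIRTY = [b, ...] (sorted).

DIRTY = [1, 5]

0: W B7 -> L1 miss  d=D]
1: W B4 -> L1 miss wb->B7  d=D]
2: R B4 -> L1 hit  d=D]
3: R B7 -> L1 miss wb->B4  d=-]
4: W B8 -> L2 miss  d=D]
5: W B5 -> L2 miss wb->B8  d=D]
6: W B6 -> L0 miss  d=D]
7: R B3 -> L0 miss wb->B6  d=-]
8: W B1 -> L1 miss  d=D]
9: R B0 -> L0 miss  d=-]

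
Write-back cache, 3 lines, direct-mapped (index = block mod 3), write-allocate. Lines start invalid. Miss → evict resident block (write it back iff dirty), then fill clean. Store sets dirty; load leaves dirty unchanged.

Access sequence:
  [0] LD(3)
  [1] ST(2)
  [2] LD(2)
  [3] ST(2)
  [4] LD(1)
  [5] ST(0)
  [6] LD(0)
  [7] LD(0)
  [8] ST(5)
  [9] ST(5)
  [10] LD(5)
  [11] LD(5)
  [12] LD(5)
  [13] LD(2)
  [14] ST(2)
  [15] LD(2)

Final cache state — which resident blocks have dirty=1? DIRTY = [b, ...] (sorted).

DIRTY = [0, 2]

0: R B3 → L0 miss [-]
1: W B2 → L2 miss [D]
2: R B2 → L2 hit [D]
3: W B2 → L2 hit [D]
4: R B1 → L1 miss [-]
5: W B0 → L0 miss [D]
6: R B0 → L0 hit [D]
7: R B0 → L0 hit [D]
8: W B5 → L2 miss wb→B2 [D]
9: W B5 → L2 hit [D]
10: R B5 → L2 hit [D]
11: R B5 → L2 hit [D]
12: R B5 → L2 hit [D]
13: R B2 → L2 miss wb→B5 [-]
14: W B2 → L2 hit [D]
15: R B2 → L2 hit [D]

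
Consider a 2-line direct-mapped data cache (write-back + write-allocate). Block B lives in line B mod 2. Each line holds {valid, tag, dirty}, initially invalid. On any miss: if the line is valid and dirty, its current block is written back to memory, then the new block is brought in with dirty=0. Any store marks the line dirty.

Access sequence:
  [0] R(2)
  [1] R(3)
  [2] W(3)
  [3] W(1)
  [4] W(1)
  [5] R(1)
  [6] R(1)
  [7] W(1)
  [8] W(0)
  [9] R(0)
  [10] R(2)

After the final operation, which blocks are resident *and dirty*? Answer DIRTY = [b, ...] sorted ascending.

0: R B2 → L0 miss [-]
1: R B3 → L1 miss [-]
2: W B3 → L1 hit [D]
3: W B1 → L1 miss wb→B3 [D]
4: W B1 → L1 hit [D]
5: R B1 → L1 hit [D]
6: R B1 → L1 hit [D]
7: W B1 → L1 hit [D]
8: W B0 → L0 miss [D]
9: R B0 → L0 hit [D]
10: R B2 → L0 miss wb→B0 [-]

DIRTY = [1]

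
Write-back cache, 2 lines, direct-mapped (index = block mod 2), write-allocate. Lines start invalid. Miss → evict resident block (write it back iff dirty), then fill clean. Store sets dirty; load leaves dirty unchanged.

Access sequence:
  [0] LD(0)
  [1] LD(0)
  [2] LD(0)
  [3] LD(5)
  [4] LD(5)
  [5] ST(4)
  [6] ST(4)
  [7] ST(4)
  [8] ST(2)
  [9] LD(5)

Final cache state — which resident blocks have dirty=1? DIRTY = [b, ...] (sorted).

DIRTY = [2]

0: R B0 → L0 miss [-]
1: R B0 → L0 hit [-]
2: R B0 → L0 hit [-]
3: R B5 → L1 miss [-]
4: R B5 → L1 hit [-]
5: W B4 → L0 miss [D]
6: W B4 → L0 hit [D]
7: W B4 → L0 hit [D]
8: W B2 → L0 miss wb→B4 [D]
9: R B5 → L1 hit [-]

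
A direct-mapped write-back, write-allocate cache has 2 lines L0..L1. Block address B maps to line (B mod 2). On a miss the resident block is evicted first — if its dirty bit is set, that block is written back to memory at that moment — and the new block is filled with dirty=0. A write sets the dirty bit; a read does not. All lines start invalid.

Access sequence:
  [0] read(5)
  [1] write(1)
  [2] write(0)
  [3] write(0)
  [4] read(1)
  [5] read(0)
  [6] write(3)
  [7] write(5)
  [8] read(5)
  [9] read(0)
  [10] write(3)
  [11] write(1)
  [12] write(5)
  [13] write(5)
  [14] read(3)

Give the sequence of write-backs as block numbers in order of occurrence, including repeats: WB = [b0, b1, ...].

WB = [1, 3, 5, 3, 1, 5]

0: R B5 → L1 miss [-]
1: W B1 → L1 miss [D]
2: W B0 → L0 miss [D]
3: W B0 → L0 hit [D]
4: R B1 → L1 hit [D]
5: R B0 → L0 hit [D]
6: W B3 → L1 miss wb→B1 [D]
7: W B5 → L1 miss wb→B3 [D]
8: R B5 → L1 hit [D]
9: R B0 → L0 hit [D]
10: W B3 → L1 miss wb→B5 [D]
11: W B1 → L1 miss wb→B3 [D]
12: W B5 → L1 miss wb→B1 [D]
13: W B5 → L1 hit [D]
14: R B3 → L1 miss wb→B5 [-]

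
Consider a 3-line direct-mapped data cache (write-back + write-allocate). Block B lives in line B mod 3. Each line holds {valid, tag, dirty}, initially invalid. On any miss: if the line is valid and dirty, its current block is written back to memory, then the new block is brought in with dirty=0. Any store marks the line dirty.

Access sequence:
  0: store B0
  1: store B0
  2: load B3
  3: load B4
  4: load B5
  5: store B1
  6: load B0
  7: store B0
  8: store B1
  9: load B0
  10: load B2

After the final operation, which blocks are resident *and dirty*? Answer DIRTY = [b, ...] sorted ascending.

DIRTY = [0, 1]

  0 | W B0 → L0 miss [D]
  1 | W B0 → L0 hit [D]
  2 | R B3 → L0 miss wb→B0 [-]
  3 | R B4 → L1 miss [-]
  4 | R B5 → L2 miss [-]
  5 | W B1 → L1 miss [D]
  6 | R B0 → L0 miss [-]
  7 | W B0 → L0 hit [D]
  8 | W B1 → L1 hit [D]
  9 | R B0 → L0 hit [D]
  10 | R B2 → L2 miss [-]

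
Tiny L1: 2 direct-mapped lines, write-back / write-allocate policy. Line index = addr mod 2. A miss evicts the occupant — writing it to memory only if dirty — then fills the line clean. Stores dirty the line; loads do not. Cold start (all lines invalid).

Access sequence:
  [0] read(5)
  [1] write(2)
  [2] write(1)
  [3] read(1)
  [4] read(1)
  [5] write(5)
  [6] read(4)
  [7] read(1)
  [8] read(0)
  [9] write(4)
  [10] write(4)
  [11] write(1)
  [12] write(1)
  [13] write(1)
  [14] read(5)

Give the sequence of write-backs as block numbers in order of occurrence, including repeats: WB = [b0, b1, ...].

WB = [1, 2, 5, 1]

0: R B5 -> L1 miss  d=-]
1: W B2 -> L0 miss  d=D]
2: W B1 -> L1 miss  d=D]
3: R B1 -> L1 hit  d=D]
4: R B1 -> L1 hit  d=D]
5: W B5 -> L1 miss wb->B1  d=D]
6: R B4 -> L0 miss wb->B2  d=-]
7: R B1 -> L1 miss wb->B5  d=-]
8: R B0 -> L0 miss  d=-]
9: W B4 -> L0 miss  d=D]
10: W B4 -> L0 hit  d=D]
11: W B1 -> L1 hit  d=D]
12: W B1 -> L1 hit  d=D]
13: W B1 -> L1 hit  d=D]
14: R B5 -> L1 miss wb->B1  d=-]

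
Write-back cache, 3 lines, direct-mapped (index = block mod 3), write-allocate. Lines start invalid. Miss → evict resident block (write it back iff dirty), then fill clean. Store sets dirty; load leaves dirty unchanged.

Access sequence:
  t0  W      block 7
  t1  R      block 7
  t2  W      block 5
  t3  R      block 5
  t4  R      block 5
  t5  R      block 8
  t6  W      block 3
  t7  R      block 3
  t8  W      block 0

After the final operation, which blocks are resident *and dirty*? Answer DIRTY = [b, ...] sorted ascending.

DIRTY = [0, 7]

0: W B7 → L1 miss [D]
1: R B7 → L1 hit [D]
2: W B5 → L2 miss [D]
3: R B5 → L2 hit [D]
4: R B5 → L2 hit [D]
5: R B8 → L2 miss wb→B5 [-]
6: W B3 → L0 miss [D]
7: R B3 → L0 hit [D]
8: W B0 → L0 miss wb→B3 [D]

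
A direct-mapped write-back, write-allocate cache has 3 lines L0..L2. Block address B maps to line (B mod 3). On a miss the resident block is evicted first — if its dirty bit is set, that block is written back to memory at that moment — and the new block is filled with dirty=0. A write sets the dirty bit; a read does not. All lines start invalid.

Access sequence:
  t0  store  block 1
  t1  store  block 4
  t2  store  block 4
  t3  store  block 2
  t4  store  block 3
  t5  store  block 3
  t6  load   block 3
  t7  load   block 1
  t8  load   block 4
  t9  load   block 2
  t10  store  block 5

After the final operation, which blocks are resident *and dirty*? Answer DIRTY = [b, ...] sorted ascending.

DIRTY = [3, 5]

  0 | W B1 → L1 miss [D]
  1 | W B4 → L1 miss wb→B1 [D]
  2 | W B4 → L1 hit [D]
  3 | W B2 → L2 miss [D]
  4 | W B3 → L0 miss [D]
  5 | W B3 → L0 hit [D]
  6 | R B3 → L0 hit [D]
  7 | R B1 → L1 miss wb→B4 [-]
  8 | R B4 → L1 miss [-]
  9 | R B2 → L2 hit [D]
  10 | W B5 → L2 miss wb→B2 [D]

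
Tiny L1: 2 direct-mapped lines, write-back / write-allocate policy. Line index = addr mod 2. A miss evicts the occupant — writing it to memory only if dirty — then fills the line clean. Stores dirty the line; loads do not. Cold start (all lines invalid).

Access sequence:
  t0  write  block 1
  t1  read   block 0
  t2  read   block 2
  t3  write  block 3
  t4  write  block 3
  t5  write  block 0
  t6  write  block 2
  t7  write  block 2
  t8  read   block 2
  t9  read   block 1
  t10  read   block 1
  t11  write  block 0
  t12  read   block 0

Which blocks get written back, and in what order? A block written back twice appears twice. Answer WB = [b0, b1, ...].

WB = [1, 0, 3, 2]

0: W B1 → L1 miss [D]
1: R B0 → L0 miss [-]
2: R B2 → L0 miss [-]
3: W B3 → L1 miss wb→B1 [D]
4: W B3 → L1 hit [D]
5: W B0 → L0 miss [D]
6: W B2 → L0 miss wb→B0 [D]
7: W B2 → L0 hit [D]
8: R B2 → L0 hit [D]
9: R B1 → L1 miss wb→B3 [-]
10: R B1 → L1 hit [-]
11: W B0 → L0 miss wb→B2 [D]
12: R B0 → L0 hit [D]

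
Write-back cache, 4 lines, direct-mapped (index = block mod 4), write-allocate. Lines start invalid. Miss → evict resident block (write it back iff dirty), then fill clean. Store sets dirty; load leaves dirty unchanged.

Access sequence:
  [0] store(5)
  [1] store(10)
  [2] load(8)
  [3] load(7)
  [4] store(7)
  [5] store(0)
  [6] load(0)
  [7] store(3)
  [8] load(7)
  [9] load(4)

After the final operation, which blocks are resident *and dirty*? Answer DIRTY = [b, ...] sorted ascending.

  0 | W B5 → L1 miss [D]
  1 | W B10 → L2 miss [D]
  2 | R B8 → L0 miss [-]
  3 | R B7 → L3 miss [-]
  4 | W B7 → L3 hit [D]
  5 | W B0 → L0 miss [D]
  6 | R B0 → L0 hit [D]
  7 | W B3 → L3 miss wb→B7 [D]
  8 | R B7 → L3 miss wb→B3 [-]
  9 | R B4 → L0 miss wb→B0 [-]

DIRTY = [5, 10]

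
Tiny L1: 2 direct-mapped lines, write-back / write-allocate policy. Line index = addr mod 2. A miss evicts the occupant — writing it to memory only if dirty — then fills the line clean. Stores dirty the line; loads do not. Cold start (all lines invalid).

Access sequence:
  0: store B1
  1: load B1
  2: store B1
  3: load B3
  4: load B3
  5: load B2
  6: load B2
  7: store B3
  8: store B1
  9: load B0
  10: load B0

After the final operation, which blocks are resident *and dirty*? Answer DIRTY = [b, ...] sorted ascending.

0: W B1 → L1 miss [D]
1: R B1 → L1 hit [D]
2: W B1 → L1 hit [D]
3: R B3 → L1 miss wb→B1 [-]
4: R B3 → L1 hit [-]
5: R B2 → L0 miss [-]
6: R B2 → L0 hit [-]
7: W B3 → L1 hit [D]
8: W B1 → L1 miss wb→B3 [D]
9: R B0 → L0 miss [-]
10: R B0 → L0 hit [-]

DIRTY = [1]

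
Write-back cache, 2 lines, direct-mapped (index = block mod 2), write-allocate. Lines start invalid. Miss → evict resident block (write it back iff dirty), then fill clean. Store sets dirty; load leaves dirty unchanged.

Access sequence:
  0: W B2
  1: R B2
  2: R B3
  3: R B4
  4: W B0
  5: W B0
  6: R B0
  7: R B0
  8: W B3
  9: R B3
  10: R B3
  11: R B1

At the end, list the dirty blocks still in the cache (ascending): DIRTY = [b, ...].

DIRTY = [0]

0: W B2 -> L0 miss  d=D]
1: R B2 -> L0 hit  d=D]
2: R B3 -> L1 miss  d=-]
3: R B4 -> L0 miss wb->B2  d=-]
4: W B0 -> L0 miss  d=D]
5: W B0 -> L0 hit  d=D]
6: R B0 -> L0 hit  d=D]
7: R B0 -> L0 hit  d=D]
8: W B3 -> L1 hit  d=D]
9: R B3 -> L1 hit  d=D]
10: R B3 -> L1 hit  d=D]
11: R B1 -> L1 miss wb->B3  d=-]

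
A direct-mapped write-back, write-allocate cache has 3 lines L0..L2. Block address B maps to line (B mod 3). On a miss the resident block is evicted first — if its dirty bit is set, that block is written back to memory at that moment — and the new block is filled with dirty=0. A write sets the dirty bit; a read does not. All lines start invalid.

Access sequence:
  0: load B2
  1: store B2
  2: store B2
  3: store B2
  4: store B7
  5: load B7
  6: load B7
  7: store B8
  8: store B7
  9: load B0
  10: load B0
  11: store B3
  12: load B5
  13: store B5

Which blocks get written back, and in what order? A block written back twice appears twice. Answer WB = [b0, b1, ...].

WB = [2, 8]

0: R B2 -> L2 miss  d=-]
1: W B2 -> L2 hit  d=D]
2: W B2 -> L2 hit  d=D]
3: W B2 -> L2 hit  d=D]
4: W B7 -> L1 miss  d=D]
5: R B7 -> L1 hit  d=D]
6: R B7 -> L1 hit  d=D]
7: W B8 -> L2 miss wb->B2  d=D]
8: W B7 -> L1 hit  d=D]
9: R B0 -> L0 miss  d=-]
10: R B0 -> L0 hit  d=-]
11: W B3 -> L0 miss  d=D]
12: R B5 -> L2 miss wb->B8  d=-]
13: W B5 -> L2 hit  d=D]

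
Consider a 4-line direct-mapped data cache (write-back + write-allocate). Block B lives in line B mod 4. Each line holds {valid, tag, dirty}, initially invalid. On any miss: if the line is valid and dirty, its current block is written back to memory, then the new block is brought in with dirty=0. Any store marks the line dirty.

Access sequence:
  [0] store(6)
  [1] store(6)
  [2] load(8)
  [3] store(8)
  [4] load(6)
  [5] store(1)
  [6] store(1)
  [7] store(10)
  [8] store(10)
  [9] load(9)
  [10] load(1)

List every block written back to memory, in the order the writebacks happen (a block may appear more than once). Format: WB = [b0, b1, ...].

  0 | W B6 → L2 miss [D]
  1 | W B6 → L2 hit [D]
  2 | R B8 → L0 miss [-]
  3 | W B8 → L0 hit [D]
  4 | R B6 → L2 hit [D]
  5 | W B1 → L1 miss [D]
  6 | W B1 → L1 hit [D]
  7 | W B10 → L2 miss wb→B6 [D]
  8 | W B10 → L2 hit [D]
  9 | R B9 → L1 miss wb→B1 [-]
  10 | R B1 → L1 miss [-]

WB = [6, 1]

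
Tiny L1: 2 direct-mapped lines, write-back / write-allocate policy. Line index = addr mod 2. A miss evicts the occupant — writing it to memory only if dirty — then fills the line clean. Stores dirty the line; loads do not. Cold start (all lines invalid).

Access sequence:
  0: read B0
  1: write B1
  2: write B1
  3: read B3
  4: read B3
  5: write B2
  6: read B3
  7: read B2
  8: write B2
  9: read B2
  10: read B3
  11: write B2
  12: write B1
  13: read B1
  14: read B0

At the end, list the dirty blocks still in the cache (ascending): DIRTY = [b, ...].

0: R B0 -> L0 miss  d=-]
1: W B1 -> L1 miss  d=D]
2: W B1 -> L1 hit  d=D]
3: R B3 -> L1 miss wb->B1  d=-]
4: R B3 -> L1 hit  d=-]
5: W B2 -> L0 miss  d=D]
6: R B3 -> L1 hit  d=-]
7: R B2 -> L0 hit  d=D]
8: W B2 -> L0 hit  d=D]
9: R B2 -> L0 hit  d=D]
10: R B3 -> L1 hit  d=-]
11: W B2 -> L0 hit  d=D]
12: W B1 -> L1 miss  d=D]
13: R B1 -> L1 hit  d=D]
14: R B0 -> L0 miss wb->B2  d=-]

DIRTY = [1]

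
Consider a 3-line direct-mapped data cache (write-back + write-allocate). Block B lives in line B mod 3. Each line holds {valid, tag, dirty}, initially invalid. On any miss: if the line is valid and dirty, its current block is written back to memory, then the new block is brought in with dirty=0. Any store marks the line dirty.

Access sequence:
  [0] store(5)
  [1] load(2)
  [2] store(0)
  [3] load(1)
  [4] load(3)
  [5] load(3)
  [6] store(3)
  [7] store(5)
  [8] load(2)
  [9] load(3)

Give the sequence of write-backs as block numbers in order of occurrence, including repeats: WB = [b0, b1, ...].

WB = [5, 0, 5]

  0 | W B5 → L2 miss [D]
  1 | R B2 → L2 miss wb→B5 [-]
  2 | W B0 → L0 miss [D]
  3 | R B1 → L1 miss [-]
  4 | R B3 → L0 miss wb→B0 [-]
  5 | R B3 → L0 hit [-]
  6 | W B3 → L0 hit [D]
  7 | W B5 → L2 miss [D]
  8 | R B2 → L2 miss wb→B5 [-]
  9 | R B3 → L0 hit [D]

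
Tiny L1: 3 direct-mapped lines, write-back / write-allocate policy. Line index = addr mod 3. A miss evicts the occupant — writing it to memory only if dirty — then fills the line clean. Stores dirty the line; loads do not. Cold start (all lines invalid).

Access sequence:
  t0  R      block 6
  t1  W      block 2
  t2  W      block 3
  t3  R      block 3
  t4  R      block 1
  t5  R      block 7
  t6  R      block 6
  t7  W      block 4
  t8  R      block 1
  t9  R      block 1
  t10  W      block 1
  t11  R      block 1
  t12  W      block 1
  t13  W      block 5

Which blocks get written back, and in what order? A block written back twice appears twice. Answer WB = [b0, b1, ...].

WB = [3, 4, 2]

0: R B6 -> L0 miss  d=-]
1: W B2 -> L2 miss  d=D]
2: W B3 -> L0 miss  d=D]
3: R B3 -> L0 hit  d=D]
4: R B1 -> L1 miss  d=-]
5: R B7 -> L1 miss  d=-]
6: R B6 -> L0 miss wb->B3  d=-]
7: W B4 -> L1 miss  d=D]
8: R B1 -> L1 miss wb->B4  d=-]
9: R B1 -> L1 hit  d=-]
10: W B1 -> L1 hit  d=D]
11: R B1 -> L1 hit  d=D]
12: W B1 -> L1 hit  d=D]
13: W B5 -> L2 miss wb->B2  d=D]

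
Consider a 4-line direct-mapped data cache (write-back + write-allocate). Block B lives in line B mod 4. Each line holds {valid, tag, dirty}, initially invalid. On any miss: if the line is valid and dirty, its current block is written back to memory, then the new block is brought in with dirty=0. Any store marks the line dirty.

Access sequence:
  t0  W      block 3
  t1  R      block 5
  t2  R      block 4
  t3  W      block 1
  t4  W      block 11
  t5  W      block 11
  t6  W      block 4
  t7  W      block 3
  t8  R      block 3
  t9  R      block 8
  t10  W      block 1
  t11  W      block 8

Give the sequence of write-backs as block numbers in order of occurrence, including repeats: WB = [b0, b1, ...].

WB = [3, 11, 4]

0: W B3 → L3 miss [D]
1: R B5 → L1 miss [-]
2: R B4 → L0 miss [-]
3: W B1 → L1 miss [D]
4: W B11 → L3 miss wb→B3 [D]
5: W B11 → L3 hit [D]
6: W B4 → L0 hit [D]
7: W B3 → L3 miss wb→B11 [D]
8: R B3 → L3 hit [D]
9: R B8 → L0 miss wb→B4 [-]
10: W B1 → L1 hit [D]
11: W B8 → L0 hit [D]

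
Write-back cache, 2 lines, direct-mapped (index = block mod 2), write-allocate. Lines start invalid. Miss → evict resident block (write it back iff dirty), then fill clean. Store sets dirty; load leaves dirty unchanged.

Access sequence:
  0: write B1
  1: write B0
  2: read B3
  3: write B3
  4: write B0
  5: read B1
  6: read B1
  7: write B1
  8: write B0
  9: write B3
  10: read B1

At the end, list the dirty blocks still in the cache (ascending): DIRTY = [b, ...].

0: W B1 -> L1 miss  d=D]
1: W B0 -> L0 miss  d=D]
2: R B3 -> L1 miss wb->B1  d=-]
3: W B3 -> L1 hit  d=D]
4: W B0 -> L0 hit  d=D]
5: R B1 -> L1 miss wb->B3  d=-]
6: R B1 -> L1 hit  d=-]
7: W B1 -> L1 hit  d=D]
8: W B0 -> L0 hit  d=D]
9: W B3 -> L1 miss wb->B1  d=D]
10: R B1 -> L1 miss wb->B3  d=-]

DIRTY = [0]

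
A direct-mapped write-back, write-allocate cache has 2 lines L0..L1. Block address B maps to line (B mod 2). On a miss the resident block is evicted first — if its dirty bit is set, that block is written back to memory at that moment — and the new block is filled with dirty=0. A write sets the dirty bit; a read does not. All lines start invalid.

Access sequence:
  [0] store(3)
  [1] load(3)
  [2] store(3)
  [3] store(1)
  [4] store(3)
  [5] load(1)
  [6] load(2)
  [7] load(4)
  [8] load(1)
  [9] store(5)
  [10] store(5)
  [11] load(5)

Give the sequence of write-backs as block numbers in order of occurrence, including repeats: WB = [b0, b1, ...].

0: W B3 → L1 miss [D]
1: R B3 → L1 hit [D]
2: W B3 → L1 hit [D]
3: W B1 → L1 miss wb→B3 [D]
4: W B3 → L1 miss wb→B1 [D]
5: R B1 → L1 miss wb→B3 [-]
6: R B2 → L0 miss [-]
7: R B4 → L0 miss [-]
8: R B1 → L1 hit [-]
9: W B5 → L1 miss [D]
10: W B5 → L1 hit [D]
11: R B5 → L1 hit [D]

WB = [3, 1, 3]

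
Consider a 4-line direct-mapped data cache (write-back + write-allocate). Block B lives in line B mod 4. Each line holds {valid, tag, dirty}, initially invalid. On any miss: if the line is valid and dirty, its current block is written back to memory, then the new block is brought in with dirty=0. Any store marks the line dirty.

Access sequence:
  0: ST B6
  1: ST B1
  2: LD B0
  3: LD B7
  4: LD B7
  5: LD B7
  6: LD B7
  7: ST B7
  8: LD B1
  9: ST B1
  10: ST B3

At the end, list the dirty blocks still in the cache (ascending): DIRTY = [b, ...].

DIRTY = [1, 3, 6]

0: W B6 -> L2 miss  d=D]
1: W B1 -> L1 miss  d=D]
2: R B0 -> L0 miss  d=-]
3: R B7 -> L3 miss  d=-]
4: R B7 -> L3 hit  d=-]
5: R B7 -> L3 hit  d=-]
6: R B7 -> L3 hit  d=-]
7: W B7 -> L3 hit  d=D]
8: R B1 -> L1 hit  d=D]
9: W B1 -> L1 hit  d=D]
10: W B3 -> L3 miss wb->B7  d=D]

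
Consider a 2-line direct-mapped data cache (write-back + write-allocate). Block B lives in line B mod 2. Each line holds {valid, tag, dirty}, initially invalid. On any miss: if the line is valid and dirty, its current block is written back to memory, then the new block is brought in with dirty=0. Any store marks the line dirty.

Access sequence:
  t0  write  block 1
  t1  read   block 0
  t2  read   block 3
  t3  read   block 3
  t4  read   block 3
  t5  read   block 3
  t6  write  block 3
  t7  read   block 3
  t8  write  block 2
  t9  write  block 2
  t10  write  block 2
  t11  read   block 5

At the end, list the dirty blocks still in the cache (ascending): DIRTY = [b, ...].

0: W B1 → L1 miss [D]
1: R B0 → L0 miss [-]
2: R B3 → L1 miss wb→B1 [-]
3: R B3 → L1 hit [-]
4: R B3 → L1 hit [-]
5: R B3 → L1 hit [-]
6: W B3 → L1 hit [D]
7: R B3 → L1 hit [D]
8: W B2 → L0 miss [D]
9: W B2 → L0 hit [D]
10: W B2 → L0 hit [D]
11: R B5 → L1 miss wb→B3 [-]

DIRTY = [2]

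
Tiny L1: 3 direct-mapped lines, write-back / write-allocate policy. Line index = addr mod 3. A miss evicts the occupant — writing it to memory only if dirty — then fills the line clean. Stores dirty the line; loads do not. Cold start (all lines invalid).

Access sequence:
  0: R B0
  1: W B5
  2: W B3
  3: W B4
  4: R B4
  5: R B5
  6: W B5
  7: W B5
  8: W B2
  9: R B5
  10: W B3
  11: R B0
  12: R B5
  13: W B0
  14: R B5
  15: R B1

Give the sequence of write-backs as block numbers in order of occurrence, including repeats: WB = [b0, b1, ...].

0: R B0 → L0 miss [-]
1: W B5 → L2 miss [D]
2: W B3 → L0 miss [D]
3: W B4 → L1 miss [D]
4: R B4 → L1 hit [D]
5: R B5 → L2 hit [D]
6: W B5 → L2 hit [D]
7: W B5 → L2 hit [D]
8: W B2 → L2 miss wb→B5 [D]
9: R B5 → L2 miss wb→B2 [-]
10: W B3 → L0 hit [D]
11: R B0 → L0 miss wb→B3 [-]
12: R B5 → L2 hit [-]
13: W B0 → L0 hit [D]
14: R B5 → L2 hit [-]
15: R B1 → L1 miss wb→B4 [-]

WB = [5, 2, 3, 4]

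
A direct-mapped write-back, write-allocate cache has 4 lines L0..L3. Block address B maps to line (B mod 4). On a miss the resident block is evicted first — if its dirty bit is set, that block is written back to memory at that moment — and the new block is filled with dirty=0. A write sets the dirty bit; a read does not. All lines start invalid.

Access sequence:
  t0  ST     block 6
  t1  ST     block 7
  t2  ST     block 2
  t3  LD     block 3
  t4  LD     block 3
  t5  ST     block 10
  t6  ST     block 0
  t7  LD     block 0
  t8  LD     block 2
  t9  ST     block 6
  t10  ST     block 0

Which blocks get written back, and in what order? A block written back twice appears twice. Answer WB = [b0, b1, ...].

0: W B6 → L2 miss [D]
1: W B7 → L3 miss [D]
2: W B2 → L2 miss wb→B6 [D]
3: R B3 → L3 miss wb→B7 [-]
4: R B3 → L3 hit [-]
5: W B10 → L2 miss wb→B2 [D]
6: W B0 → L0 miss [D]
7: R B0 → L0 hit [D]
8: R B2 → L2 miss wb→B10 [-]
9: W B6 → L2 miss [D]
10: W B0 → L0 hit [D]

WB = [6, 7, 2, 10]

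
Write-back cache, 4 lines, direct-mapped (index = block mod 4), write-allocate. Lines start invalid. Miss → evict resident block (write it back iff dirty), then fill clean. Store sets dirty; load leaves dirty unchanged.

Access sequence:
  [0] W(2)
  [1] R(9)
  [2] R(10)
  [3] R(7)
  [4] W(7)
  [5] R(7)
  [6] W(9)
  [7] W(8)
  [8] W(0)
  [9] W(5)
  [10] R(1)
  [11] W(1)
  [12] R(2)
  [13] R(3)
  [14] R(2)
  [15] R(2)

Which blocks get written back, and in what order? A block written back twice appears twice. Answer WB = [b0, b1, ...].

0: W B2 -> L2 miss  d=D]
1: R B9 -> L1 miss  d=-]
2: R B10 -> L2 miss wb->B2  d=-]
3: R B7 -> L3 miss  d=-]
4: W B7 -> L3 hit  d=D]
5: R B7 -> L3 hit  d=D]
6: W B9 -> L1 hit  d=D]
7: W B8 -> L0 miss  d=D]
8: W B0 -> L0 miss wb->B8  d=D]
9: W B5 -> L1 miss wb->B9  d=D]
10: R B1 -> L1 miss wb->B5  d=-]
11: W B1 -> L1 hit  d=D]
12: R B2 -> L2 miss  d=-]
13: R B3 -> L3 miss wb->B7  d=-]
14: R B2 -> L2 hit  d=-]
15: R B2 -> L2 hit  d=-]

WB = [2, 8, 9, 5, 7]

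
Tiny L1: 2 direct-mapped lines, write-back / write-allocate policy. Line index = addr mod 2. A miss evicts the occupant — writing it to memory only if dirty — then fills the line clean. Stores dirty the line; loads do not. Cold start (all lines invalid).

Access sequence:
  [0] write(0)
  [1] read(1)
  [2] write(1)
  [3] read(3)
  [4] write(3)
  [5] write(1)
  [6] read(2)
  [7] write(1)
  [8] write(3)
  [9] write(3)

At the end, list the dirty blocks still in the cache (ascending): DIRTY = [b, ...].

DIRTY = [3]

0: W B0 -> L0 miss  d=D]
1: R B1 -> L1 miss  d=-]
2: W B1 -> L1 hit  d=D]
3: R B3 -> L1 miss wb->B1  d=-]
4: W B3 -> L1 hit  d=D]
5: W B1 -> L1 miss wb->B3  d=D]
6: R B2 -> L0 miss wb->B0  d=-]
7: W B1 -> L1 hit  d=D]
8: W B3 -> L1 miss wb->B1  d=D]
9: W B3 -> L1 hit  d=D]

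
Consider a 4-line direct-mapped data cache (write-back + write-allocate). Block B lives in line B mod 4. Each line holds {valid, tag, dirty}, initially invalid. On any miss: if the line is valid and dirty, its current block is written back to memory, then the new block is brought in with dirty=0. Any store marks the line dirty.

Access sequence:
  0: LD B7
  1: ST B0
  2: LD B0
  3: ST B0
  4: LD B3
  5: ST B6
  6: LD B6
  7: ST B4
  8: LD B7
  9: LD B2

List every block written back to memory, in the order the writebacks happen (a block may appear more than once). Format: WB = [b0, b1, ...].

WB = [0, 6]

0: R B7 -> L3 miss  d=-]
1: W B0 -> L0 miss  d=D]
2: R B0 -> L0 hit  d=D]
3: W B0 -> L0 hit  d=D]
4: R B3 -> L3 miss  d=-]
5: W B6 -> L2 miss  d=D]
6: R B6 -> L2 hit  d=D]
7: W B4 -> L0 miss wb->B0  d=D]
8: R B7 -> L3 miss  d=-]
9: R B2 -> L2 miss wb->B6  d=-]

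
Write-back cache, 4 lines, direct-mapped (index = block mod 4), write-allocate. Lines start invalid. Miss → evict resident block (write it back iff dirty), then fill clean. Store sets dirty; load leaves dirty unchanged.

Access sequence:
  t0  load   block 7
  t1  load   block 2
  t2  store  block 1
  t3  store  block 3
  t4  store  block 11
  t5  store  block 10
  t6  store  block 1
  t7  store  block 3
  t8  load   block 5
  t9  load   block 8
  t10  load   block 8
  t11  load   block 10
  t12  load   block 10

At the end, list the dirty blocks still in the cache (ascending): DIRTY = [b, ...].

DIRTY = [3, 10]

0: R B7 -> L3 miss  d=-]
1: R B2 -> L2 miss  d=-]
2: W B1 -> L1 miss  d=D]
3: W B3 -> L3 miss  d=D]
4: W B11 -> L3 miss wb->B3  d=D]
5: W B10 -> L2 miss  d=D]
6: W B1 -> L1 hit  d=D]
7: W B3 -> L3 miss wb->B11  d=D]
8: R B5 -> L1 miss wb->B1  d=-]
9: R B8 -> L0 miss  d=-]
10: R B8 -> L0 hit  d=-]
11: R B10 -> L2 hit  d=D]
12: R B10 -> L2 hit  d=D]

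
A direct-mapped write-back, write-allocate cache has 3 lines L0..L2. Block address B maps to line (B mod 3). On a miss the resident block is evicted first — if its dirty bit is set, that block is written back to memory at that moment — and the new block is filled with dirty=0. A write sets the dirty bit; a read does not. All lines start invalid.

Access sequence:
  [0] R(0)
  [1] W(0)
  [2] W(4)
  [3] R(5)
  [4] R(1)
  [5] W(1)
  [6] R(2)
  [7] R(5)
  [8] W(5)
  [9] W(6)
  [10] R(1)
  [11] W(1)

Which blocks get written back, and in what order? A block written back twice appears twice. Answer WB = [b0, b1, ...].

0: R B0 → L0 miss [-]
1: W B0 → L0 hit [D]
2: W B4 → L1 miss [D]
3: R B5 → L2 miss [-]
4: R B1 → L1 miss wb→B4 [-]
5: W B1 → L1 hit [D]
6: R B2 → L2 miss [-]
7: R B5 → L2 miss [-]
8: W B5 → L2 hit [D]
9: W B6 → L0 miss wb→B0 [D]
10: R B1 → L1 hit [D]
11: W B1 → L1 hit [D]

WB = [4, 0]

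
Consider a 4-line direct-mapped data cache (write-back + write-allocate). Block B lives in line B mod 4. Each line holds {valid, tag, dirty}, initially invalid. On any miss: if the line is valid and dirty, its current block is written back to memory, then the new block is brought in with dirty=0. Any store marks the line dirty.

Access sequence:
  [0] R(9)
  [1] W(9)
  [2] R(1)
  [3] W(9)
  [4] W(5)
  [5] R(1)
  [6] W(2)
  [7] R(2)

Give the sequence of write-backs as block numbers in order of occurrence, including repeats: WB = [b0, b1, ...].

0: R B9 → L1 miss [-]
1: W B9 → L1 hit [D]
2: R B1 → L1 miss wb→B9 [-]
3: W B9 → L1 miss [D]
4: W B5 → L1 miss wb→B9 [D]
5: R B1 → L1 miss wb→B5 [-]
6: W B2 → L2 miss [D]
7: R B2 → L2 hit [D]

WB = [9, 9, 5]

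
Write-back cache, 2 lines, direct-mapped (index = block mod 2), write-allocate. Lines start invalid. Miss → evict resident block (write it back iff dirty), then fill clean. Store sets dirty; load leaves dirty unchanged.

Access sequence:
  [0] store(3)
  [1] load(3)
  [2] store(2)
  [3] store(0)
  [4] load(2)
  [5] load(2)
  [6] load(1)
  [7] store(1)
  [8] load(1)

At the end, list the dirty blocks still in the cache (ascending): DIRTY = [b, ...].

0: W B3 → L1 miss [D]
1: R B3 → L1 hit [D]
2: W B2 → L0 miss [D]
3: W B0 → L0 miss wb→B2 [D]
4: R B2 → L0 miss wb→B0 [-]
5: R B2 → L0 hit [-]
6: R B1 → L1 miss wb→B3 [-]
7: W B1 → L1 hit [D]
8: R B1 → L1 hit [D]

DIRTY = [1]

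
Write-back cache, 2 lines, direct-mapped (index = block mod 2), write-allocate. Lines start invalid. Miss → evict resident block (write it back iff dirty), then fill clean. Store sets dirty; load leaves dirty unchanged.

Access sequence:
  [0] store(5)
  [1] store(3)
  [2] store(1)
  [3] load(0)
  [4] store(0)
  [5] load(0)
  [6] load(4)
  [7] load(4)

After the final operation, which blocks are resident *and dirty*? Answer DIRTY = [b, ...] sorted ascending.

DIRTY = [1]

0: W B5 → L1 miss [D]
1: W B3 → L1 miss wb→B5 [D]
2: W B1 → L1 miss wb→B3 [D]
3: R B0 → L0 miss [-]
4: W B0 → L0 hit [D]
5: R B0 → L0 hit [D]
6: R B4 → L0 miss wb→B0 [-]
7: R B4 → L0 hit [-]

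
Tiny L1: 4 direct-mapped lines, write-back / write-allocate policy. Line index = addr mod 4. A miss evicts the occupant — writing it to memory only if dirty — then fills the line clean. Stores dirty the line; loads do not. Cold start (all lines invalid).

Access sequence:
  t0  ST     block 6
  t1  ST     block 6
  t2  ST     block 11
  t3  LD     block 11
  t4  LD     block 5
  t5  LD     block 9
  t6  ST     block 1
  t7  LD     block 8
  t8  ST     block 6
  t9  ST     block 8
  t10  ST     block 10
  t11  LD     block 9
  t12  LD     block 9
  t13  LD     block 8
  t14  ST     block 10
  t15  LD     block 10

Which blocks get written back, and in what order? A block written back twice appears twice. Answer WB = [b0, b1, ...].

WB = [6, 1]

0: W B6 -> L2 miss  d=D]
1: W B6 -> L2 hit  d=D]
2: W B11 -> L3 miss  d=D]
3: R B11 -> L3 hit  d=D]
4: R B5 -> L1 miss  d=-]
5: R B9 -> L1 miss  d=-]
6: W B1 -> L1 miss  d=D]
7: R B8 -> L0 miss  d=-]
8: W B6 -> L2 hit  d=D]
9: W B8 -> L0 hit  d=D]
10: W B10 -> L2 miss wb->B6  d=D]
11: R B9 -> L1 miss wb->B1  d=-]
12: R B9 -> L1 hit  d=-]
13: R B8 -> L0 hit  d=D]
14: W B10 -> L2 hit  d=D]
15: R B10 -> L2 hit  d=D]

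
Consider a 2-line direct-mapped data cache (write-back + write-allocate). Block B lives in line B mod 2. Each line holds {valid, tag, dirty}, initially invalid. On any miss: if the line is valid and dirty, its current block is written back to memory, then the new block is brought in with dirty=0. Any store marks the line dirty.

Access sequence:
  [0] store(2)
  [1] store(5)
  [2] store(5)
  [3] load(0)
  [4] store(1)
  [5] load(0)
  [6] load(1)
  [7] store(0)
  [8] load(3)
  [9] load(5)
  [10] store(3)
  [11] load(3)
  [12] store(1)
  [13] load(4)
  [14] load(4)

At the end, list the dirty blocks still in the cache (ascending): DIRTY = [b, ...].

DIRTY = [1]

0: W B2 -> L0 miss  d=D]
1: W B5 -> L1 miss  d=D]
2: W B5 -> L1 hit  d=D]
3: R B0 -> L0 miss wb->B2  d=-]
4: W B1 -> L1 miss wb->B5  d=D]
5: R B0 -> L0 hit  d=-]
6: R B1 -> L1 hit  d=D]
7: W B0 -> L0 hit  d=D]
8: R B3 -> L1 miss wb->B1  d=-]
9: R B5 -> L1 miss  d=-]
10: W B3 -> L1 miss  d=D]
11: R B3 -> L1 hit  d=D]
12: W B1 -> L1 miss wb->B3  d=D]
13: R B4 -> L0 miss wb->B0  d=-]
14: R B4 -> L0 hit  d=-]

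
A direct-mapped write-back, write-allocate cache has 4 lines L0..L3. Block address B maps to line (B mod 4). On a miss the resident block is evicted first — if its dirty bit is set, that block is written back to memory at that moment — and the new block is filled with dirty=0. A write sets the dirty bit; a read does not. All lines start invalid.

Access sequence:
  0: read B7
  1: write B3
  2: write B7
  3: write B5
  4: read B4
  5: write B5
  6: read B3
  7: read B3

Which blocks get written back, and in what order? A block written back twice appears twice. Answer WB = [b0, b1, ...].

0: R B7 → L3 miss [-]
1: W B3 → L3 miss [D]
2: W B7 → L3 miss wb→B3 [D]
3: W B5 → L1 miss [D]
4: R B4 → L0 miss [-]
5: W B5 → L1 hit [D]
6: R B3 → L3 miss wb→B7 [-]
7: R B3 → L3 hit [-]

WB = [3, 7]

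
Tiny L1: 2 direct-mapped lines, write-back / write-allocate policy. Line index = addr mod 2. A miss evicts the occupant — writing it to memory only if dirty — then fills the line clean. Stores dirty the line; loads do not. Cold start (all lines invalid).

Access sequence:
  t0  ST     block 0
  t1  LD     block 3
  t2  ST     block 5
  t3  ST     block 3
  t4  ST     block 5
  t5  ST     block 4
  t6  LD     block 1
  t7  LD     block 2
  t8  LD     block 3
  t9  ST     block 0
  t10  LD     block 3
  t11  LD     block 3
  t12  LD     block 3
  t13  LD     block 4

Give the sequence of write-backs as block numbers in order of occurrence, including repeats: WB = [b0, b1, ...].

  0 | W B0 → L0 miss [D]
  1 | R B3 → L1 miss [-]
  2 | W B5 → L1 miss [D]
  3 | W B3 → L1 miss wb→B5 [D]
  4 | W B5 → L1 miss wb→B3 [D]
  5 | W B4 → L0 miss wb→B0 [D]
  6 | R B1 → L1 miss wb→B5 [-]
  7 | R B2 → L0 miss wb→B4 [-]
  8 | R B3 → L1 miss [-]
  9 | W B0 → L0 miss [D]
  10 | R B3 → L1 hit [-]
  11 | R B3 → L1 hit [-]
  12 | R B3 → L1 hit [-]
  13 | R B4 → L0 miss wb→B0 [-]

WB = [5, 3, 0, 5, 4, 0]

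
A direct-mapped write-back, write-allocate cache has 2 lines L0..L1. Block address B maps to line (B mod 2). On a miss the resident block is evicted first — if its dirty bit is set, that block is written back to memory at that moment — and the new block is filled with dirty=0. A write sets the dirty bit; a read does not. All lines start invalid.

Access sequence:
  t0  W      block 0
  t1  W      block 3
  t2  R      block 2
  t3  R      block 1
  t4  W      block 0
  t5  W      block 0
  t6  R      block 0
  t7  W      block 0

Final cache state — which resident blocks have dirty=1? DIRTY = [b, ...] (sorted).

DIRTY = [0]

  0 | W B0 → L0 miss [D]
  1 | W B3 → L1 miss [D]
  2 | R B2 → L0 miss wb→B0 [-]
  3 | R B1 → L1 miss wb→B3 [-]
  4 | W B0 → L0 miss [D]
  5 | W B0 → L0 hit [D]
  6 | R B0 → L0 hit [D]
  7 | W B0 → L0 hit [D]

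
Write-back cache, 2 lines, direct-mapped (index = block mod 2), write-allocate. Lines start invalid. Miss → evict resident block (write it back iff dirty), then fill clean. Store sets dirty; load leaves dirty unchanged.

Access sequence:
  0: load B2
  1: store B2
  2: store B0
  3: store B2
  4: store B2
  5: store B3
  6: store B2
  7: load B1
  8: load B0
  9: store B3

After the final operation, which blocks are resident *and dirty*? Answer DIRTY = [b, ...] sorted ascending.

  0 | R B2 → L0 miss [-]
  1 | W B2 → L0 hit [D]
  2 | W B0 → L0 miss wb→B2 [D]
  3 | W B2 → L0 miss wb→B0 [D]
  4 | W B2 → L0 hit [D]
  5 | W B3 → L1 miss [D]
  6 | W B2 → L0 hit [D]
  7 | R B1 → L1 miss wb→B3 [-]
  8 | R B0 → L0 miss wb→B2 [-]
  9 | W B3 → L1 miss [D]

DIRTY = [3]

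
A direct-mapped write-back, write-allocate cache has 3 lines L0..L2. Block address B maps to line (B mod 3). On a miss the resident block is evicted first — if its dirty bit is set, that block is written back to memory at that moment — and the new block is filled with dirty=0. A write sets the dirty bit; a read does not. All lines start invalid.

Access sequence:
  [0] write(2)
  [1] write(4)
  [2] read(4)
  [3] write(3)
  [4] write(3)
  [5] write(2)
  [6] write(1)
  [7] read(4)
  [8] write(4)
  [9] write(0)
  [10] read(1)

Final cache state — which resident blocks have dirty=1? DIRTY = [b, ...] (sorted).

DIRTY = [0, 2]

0: W B2 → L2 miss [D]
1: W B4 → L1 miss [D]
2: R B4 → L1 hit [D]
3: W B3 → L0 miss [D]
4: W B3 → L0 hit [D]
5: W B2 → L2 hit [D]
6: W B1 → L1 miss wb→B4 [D]
7: R B4 → L1 miss wb→B1 [-]
8: W B4 → L1 hit [D]
9: W B0 → L0 miss wb→B3 [D]
10: R B1 → L1 miss wb→B4 [-]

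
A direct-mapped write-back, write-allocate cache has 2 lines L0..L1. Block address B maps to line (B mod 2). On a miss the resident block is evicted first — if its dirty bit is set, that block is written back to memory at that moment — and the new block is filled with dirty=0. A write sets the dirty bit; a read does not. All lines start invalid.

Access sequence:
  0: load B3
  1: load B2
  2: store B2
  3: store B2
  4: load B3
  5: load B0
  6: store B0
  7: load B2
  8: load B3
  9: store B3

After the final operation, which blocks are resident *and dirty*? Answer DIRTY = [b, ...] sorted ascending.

DIRTY = [3]

0: R B3 → L1 miss [-]
1: R B2 → L0 miss [-]
2: W B2 → L0 hit [D]
3: W B2 → L0 hit [D]
4: R B3 → L1 hit [-]
5: R B0 → L0 miss wb→B2 [-]
6: W B0 → L0 hit [D]
7: R B2 → L0 miss wb→B0 [-]
8: R B3 → L1 hit [-]
9: W B3 → L1 hit [D]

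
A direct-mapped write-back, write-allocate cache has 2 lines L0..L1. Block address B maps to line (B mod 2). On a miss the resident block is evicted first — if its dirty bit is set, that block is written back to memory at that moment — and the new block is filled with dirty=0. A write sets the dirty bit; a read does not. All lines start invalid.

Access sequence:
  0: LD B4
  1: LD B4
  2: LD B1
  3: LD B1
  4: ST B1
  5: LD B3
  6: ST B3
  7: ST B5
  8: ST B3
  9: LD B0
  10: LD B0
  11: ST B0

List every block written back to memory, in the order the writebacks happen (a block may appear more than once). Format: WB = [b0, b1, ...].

0: R B4 → L0 miss [-]
1: R B4 → L0 hit [-]
2: R B1 → L1 miss [-]
3: R B1 → L1 hit [-]
4: W B1 → L1 hit [D]
5: R B3 → L1 miss wb→B1 [-]
6: W B3 → L1 hit [D]
7: W B5 → L1 miss wb→B3 [D]
8: W B3 → L1 miss wb→B5 [D]
9: R B0 → L0 miss [-]
10: R B0 → L0 hit [-]
11: W B0 → L0 hit [D]

WB = [1, 3, 5]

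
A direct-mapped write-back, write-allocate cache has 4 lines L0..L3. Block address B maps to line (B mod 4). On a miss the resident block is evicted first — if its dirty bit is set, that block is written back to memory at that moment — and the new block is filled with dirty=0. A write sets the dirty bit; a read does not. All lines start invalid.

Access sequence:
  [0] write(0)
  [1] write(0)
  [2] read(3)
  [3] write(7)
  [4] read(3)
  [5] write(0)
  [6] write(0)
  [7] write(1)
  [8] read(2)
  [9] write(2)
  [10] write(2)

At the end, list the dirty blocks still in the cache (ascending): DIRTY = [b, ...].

0: W B0 → L0 miss [D]
1: W B0 → L0 hit [D]
2: R B3 → L3 miss [-]
3: W B7 → L3 miss [D]
4: R B3 → L3 miss wb→B7 [-]
5: W B0 → L0 hit [D]
6: W B0 → L0 hit [D]
7: W B1 → L1 miss [D]
8: R B2 → L2 miss [-]
9: W B2 → L2 hit [D]
10: W B2 → L2 hit [D]

DIRTY = [0, 1, 2]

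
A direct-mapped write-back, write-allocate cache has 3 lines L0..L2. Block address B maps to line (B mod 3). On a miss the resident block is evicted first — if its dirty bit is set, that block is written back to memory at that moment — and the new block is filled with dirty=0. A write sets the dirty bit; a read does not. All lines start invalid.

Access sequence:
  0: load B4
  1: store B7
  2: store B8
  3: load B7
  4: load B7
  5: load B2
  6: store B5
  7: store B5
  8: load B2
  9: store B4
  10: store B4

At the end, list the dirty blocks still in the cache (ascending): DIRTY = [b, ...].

DIRTY = [4]

0: R B4 -> L1 miss  d=-]
1: W B7 -> L1 miss  d=D]
2: W B8 -> L2 miss  d=D]
3: R B7 -> L1 hit  d=D]
4: R B7 -> L1 hit  d=D]
5: R B2 -> L2 miss wb->B8  d=-]
6: W B5 -> L2 miss  d=D]
7: W B5 -> L2 hit  d=D]
8: R B2 -> L2 miss wb->B5  d=-]
9: W B4 -> L1 miss wb->B7  d=D]
10: W B4 -> L1 hit  d=D]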